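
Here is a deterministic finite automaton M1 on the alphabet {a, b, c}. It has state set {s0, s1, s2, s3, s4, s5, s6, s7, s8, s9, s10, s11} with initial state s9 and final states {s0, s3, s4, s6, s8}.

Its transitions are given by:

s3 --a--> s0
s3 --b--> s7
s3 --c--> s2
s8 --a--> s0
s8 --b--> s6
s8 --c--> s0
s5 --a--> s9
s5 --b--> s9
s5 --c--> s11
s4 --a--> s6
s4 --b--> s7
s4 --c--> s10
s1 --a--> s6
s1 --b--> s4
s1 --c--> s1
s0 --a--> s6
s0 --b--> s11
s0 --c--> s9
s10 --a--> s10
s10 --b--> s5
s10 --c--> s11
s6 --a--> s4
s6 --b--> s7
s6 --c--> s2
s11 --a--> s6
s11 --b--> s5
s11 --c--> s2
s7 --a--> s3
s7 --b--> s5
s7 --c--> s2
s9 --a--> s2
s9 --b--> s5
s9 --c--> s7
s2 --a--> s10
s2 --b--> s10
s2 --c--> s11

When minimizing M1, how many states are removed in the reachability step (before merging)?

2

BFS from s9 reaches {s0, s2, s3, s4, s5, s6, s7, s9, s10, s11}; the 2 state(s) s1, s8 are never visited.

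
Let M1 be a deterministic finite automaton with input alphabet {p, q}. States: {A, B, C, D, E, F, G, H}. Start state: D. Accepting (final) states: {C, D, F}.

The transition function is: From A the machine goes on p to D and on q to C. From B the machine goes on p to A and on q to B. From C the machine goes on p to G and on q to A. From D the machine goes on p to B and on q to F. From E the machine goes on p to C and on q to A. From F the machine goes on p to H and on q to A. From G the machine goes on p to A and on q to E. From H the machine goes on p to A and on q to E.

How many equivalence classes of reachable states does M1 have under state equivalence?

All states are reachable from the start state.
Initial partition by acceptance: {C,D,F} | {A,B,E,G,H}.
Split {C,D,F} by δ(·,q) → {C,F} and {D}.
On input p, block {A,B,E,G,H} splits into {B,G,H} and {A} and {E}.
Split {B,G,H} by δ(·,q) → {G,H} and {B}.
The partition is now stable with 6 blocks: {C,F} | {G,H} | {D} | {A} | {E} | {B}.

6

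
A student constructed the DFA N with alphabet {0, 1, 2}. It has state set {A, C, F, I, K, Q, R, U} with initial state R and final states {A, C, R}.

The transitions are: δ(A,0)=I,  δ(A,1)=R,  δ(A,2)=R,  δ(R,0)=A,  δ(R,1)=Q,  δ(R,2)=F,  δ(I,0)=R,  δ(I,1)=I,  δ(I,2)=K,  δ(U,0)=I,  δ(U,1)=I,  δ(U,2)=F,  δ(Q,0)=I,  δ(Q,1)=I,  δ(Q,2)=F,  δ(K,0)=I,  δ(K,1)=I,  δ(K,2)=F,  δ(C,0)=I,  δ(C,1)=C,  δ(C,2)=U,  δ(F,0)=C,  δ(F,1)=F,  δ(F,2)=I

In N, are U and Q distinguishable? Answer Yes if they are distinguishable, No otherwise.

No

All states are reachable from the start state.
P0 = {A,C,R} | {F,I,K,Q,U}.
Split {A,C,R} by δ(·,0) → {A,C} and {R}.
Refine {A,C} on symbol 1: members go to different blocks, giving {C} and {A}.
On input 0, block {F,I,K,Q,U} splits into {K,Q,U} and {F} and {I}.
Stable partition: {C} | {K,Q,U} | {R} | {A} | {F} | {I} — 6 equivalence classes.
U and Q lie in the same block of the stable partition, so they are equivalent — no string distinguishes them.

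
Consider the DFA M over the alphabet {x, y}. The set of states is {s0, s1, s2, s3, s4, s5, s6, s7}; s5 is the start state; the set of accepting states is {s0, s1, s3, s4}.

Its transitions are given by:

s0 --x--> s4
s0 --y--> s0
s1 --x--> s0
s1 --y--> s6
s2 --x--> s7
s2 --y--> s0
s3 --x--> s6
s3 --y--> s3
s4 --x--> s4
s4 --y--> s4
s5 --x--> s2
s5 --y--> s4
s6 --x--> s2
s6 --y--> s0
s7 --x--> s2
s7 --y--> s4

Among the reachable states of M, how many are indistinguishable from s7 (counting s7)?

3

Reachable states from the start: {s0,s2,s4,s5,s7}. Unreachable: {s1,s3,s6} — drop them.
Start with accepting vs non-accepting: {s0,s4} | {s2,s5,s7}.
Stable partition: {s0,s4} | {s2,s5,s7} — 2 equivalence classes.
The equivalence class containing s7 is {s2,s5,s7}, of size 3.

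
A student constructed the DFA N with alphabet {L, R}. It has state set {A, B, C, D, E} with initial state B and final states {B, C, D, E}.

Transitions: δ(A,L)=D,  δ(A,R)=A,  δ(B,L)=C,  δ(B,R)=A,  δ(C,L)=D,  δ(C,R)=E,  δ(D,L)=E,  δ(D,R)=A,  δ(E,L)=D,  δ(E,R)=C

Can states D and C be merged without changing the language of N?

All states are reachable from the start state.
Initial partition by acceptance: {B,C,D,E} | {A}.
On input R, block {B,C,D,E} splits into {B,D} and {C,E}.
Stable partition: {B,D} | {A} | {C,E} — 3 equivalence classes.
D and C end up in different blocks, so they are distinguishable. For instance, the string 'R' is accepted from only C.

No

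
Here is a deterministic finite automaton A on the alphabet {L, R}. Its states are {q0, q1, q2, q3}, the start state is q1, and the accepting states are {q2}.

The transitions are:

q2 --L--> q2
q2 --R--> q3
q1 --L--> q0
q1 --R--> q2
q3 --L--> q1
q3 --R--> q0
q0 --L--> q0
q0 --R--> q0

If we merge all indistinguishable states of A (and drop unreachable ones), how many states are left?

Every state is reachable, so we keep all 4.
P0 = {q2} | {q0,q1,q3}.
Refine {q0,q1,q3} on symbol R: members go to different blocks, giving {q0,q3} and {q1}.
Split {q0,q3} by δ(·,L) → {q0} and {q3}.
The partition is now stable with 4 blocks: {q2} | {q0} | {q1} | {q3}.

4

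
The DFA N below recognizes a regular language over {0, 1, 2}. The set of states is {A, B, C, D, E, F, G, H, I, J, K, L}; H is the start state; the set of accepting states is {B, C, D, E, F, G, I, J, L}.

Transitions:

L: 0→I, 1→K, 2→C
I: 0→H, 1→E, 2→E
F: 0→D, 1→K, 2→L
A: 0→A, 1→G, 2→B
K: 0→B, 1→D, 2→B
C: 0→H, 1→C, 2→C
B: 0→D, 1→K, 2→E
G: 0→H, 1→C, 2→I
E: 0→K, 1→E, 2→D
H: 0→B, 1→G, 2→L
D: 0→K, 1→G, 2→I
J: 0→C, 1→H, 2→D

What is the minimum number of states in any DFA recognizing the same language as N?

First remove the unreachable states {A,F,J}; 9 states remain.
P0 = {B,C,D,E,G,I,L} | {H,K}.
On input 0, block {B,C,D,E,G,I,L} splits into {C,D,E,G,I} and {B,L}.
The partition is now stable with 3 blocks: {C,D,E,G,I} | {H,K} | {B,L}.

3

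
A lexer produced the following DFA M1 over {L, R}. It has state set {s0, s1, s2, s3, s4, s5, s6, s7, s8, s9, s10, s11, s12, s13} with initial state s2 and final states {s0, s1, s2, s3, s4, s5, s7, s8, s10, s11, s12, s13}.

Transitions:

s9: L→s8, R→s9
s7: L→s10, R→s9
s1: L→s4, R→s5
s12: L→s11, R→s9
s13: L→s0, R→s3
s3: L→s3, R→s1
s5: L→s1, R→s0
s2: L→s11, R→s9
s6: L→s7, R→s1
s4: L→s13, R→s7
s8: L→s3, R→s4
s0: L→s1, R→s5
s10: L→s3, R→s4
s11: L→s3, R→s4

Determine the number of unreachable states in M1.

BFS from s2 reaches {s0, s1, s2, s3, s4, s5, s7, s8, s9, s10, s11, s13}; the 2 state(s) s6, s12 are never visited.

2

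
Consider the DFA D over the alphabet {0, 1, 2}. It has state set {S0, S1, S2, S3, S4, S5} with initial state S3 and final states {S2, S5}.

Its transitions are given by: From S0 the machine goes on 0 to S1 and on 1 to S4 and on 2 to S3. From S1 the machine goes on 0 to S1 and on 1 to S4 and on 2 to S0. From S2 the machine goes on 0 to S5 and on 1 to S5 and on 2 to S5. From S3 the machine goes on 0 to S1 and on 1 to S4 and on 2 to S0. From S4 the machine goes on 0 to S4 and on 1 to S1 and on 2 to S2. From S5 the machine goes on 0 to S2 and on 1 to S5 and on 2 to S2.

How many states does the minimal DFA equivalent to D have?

3

Start with accepting vs non-accepting: {S2,S5} | {S0,S1,S3,S4}.
Split {S0,S1,S3,S4} by δ(·,2) → {S0,S1,S3} and {S4}.
Stable partition: {S2,S5} | {S0,S1,S3} | {S4} — 3 equivalence classes.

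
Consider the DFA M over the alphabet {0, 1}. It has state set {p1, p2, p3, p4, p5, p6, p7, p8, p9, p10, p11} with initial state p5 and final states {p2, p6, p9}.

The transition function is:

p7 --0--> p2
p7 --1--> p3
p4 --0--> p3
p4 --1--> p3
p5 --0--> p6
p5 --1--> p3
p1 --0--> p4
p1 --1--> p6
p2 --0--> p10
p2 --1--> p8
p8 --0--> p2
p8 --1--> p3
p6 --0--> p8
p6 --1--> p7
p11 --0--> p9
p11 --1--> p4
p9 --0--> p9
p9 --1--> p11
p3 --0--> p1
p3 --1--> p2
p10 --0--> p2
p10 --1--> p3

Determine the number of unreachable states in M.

2

Starting at p5 and following transitions, the reachable set is {p1, p2, p3, p4, p5, p6, p7, p8, p10}. That leaves p9, p11 unreachable — 2 in total.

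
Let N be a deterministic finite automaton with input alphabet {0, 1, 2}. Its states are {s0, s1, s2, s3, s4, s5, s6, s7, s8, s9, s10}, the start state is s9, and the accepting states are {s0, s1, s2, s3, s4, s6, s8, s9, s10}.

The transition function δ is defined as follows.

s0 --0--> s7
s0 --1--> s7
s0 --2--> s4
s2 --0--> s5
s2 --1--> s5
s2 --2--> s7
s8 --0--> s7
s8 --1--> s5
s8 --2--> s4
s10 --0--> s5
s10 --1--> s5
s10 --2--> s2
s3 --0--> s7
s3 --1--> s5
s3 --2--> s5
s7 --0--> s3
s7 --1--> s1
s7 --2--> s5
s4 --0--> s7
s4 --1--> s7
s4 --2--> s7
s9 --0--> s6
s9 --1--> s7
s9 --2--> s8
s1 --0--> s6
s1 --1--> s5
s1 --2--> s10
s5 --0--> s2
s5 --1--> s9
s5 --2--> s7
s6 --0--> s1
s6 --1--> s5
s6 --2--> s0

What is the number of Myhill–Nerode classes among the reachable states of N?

4

Initial partition by acceptance: {s0,s1,s2,s3,s4,s6,s8,s9,s10} | {s5,s7}.
Split {s0,s1,s2,s3,s4,s6,s8,s9,s10} by δ(·,0) → {s0,s2,s3,s4,s8,s10} and {s1,s6,s9}.
On input 2, block {s0,s2,s3,s4,s8,s10} splits into {s0,s8,s10} and {s2,s3,s4}.
No further refinement is possible. Final partition (4 blocks): {s0,s8,s10} | {s5,s7} | {s1,s6,s9} | {s2,s3,s4}.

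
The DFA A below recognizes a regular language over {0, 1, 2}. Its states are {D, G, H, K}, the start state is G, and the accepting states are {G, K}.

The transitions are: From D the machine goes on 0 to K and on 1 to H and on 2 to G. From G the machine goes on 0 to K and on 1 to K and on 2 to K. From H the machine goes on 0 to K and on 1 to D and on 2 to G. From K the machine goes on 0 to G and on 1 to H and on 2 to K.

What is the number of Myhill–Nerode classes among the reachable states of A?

P0 = {G,K} | {D,H}.
Refine {G,K} on symbol 1: members go to different blocks, giving {K} and {G}.
No further refinement is possible. Final partition (3 blocks): {K} | {D,H} | {G}.

3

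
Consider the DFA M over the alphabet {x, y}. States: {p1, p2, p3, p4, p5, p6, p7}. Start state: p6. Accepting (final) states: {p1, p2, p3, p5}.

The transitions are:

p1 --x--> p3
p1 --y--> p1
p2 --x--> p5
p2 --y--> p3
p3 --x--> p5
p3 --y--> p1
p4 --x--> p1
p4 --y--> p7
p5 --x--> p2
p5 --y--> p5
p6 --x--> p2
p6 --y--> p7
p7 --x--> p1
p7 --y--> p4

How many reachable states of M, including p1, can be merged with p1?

Initial partition by acceptance: {p1,p2,p3,p5} | {p4,p6,p7}.
No further refinement is possible. Final partition (2 blocks): {p1,p2,p3,p5} | {p4,p6,p7}.
The equivalence class containing p1 is {p1,p2,p3,p5}, of size 4.

4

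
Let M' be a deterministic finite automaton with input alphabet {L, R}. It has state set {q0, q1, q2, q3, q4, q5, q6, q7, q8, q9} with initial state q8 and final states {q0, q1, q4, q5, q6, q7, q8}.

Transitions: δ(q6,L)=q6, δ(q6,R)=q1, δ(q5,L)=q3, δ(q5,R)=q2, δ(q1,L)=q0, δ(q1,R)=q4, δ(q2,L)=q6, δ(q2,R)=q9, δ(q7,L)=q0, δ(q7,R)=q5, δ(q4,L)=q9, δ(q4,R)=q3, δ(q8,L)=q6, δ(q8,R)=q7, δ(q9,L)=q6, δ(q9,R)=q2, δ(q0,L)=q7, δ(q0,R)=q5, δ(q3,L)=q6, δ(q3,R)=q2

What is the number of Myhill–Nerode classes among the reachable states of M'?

4

P0 = {q0,q1,q4,q5,q6,q7,q8} | {q2,q3,q9}.
Refine {q0,q1,q4,q5,q6,q7,q8} on symbol L: members go to different blocks, giving {q0,q1,q6,q7,q8} and {q4,q5}.
Split {q0,q1,q6,q7,q8} by δ(·,R) → {q0,q1,q7} and {q6,q8}.
The partition is now stable with 4 blocks: {q0,q1,q7} | {q2,q3,q9} | {q4,q5} | {q6,q8}.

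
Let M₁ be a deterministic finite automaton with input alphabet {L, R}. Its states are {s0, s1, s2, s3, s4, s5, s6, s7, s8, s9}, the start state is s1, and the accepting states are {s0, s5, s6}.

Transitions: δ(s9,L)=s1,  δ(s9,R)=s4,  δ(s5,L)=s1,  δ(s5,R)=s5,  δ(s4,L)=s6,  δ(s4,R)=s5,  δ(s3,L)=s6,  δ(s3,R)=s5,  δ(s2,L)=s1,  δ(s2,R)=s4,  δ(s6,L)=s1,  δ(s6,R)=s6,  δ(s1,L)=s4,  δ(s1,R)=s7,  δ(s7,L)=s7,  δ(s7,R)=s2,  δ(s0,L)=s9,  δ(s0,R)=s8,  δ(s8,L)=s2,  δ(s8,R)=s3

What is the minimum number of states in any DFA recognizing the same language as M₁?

5

Reachable states from the start: {s1,s2,s4,s5,s6,s7}. Unreachable: {s0,s3,s8,s9} — drop them.
Start with accepting vs non-accepting: {s5,s6} | {s1,s2,s4,s7}.
Refine {s1,s2,s4,s7} on symbol L: members go to different blocks, giving {s1,s2,s7} and {s4}.
Split {s1,s2,s7} by δ(·,L) → {s2,s7} and {s1}.
On input L, block {s2,s7} splits into {s2} and {s7}.
The partition is now stable with 5 blocks: {s5,s6} | {s2} | {s4} | {s1} | {s7}.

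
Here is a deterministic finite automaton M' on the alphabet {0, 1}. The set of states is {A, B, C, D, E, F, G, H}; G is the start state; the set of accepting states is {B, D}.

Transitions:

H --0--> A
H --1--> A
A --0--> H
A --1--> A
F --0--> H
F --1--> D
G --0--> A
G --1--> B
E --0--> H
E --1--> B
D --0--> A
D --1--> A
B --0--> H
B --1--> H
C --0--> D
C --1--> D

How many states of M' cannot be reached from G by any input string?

4

BFS from G reaches {A, B, G, H}; the 4 state(s) C, D, E, F are never visited.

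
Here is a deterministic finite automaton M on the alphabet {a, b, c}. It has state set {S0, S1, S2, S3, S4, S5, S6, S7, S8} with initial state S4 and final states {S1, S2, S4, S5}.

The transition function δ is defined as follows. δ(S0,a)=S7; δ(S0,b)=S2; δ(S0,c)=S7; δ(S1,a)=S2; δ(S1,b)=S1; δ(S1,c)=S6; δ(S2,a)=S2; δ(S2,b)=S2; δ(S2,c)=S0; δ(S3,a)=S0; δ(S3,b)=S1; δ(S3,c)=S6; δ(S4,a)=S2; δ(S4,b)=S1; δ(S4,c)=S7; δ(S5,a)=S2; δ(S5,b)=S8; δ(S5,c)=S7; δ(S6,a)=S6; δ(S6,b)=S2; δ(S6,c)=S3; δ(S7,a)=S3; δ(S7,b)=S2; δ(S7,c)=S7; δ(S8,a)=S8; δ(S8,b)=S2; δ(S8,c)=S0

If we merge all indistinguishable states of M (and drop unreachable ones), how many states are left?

Reachable states from the start: {S0,S1,S2,S3,S4,S6,S7}. Unreachable: {S5,S8} — drop them.
Initial partition by acceptance: {S1,S2,S4} | {S0,S3,S6,S7}.
The partition is now stable with 2 blocks: {S1,S2,S4} | {S0,S3,S6,S7}.

2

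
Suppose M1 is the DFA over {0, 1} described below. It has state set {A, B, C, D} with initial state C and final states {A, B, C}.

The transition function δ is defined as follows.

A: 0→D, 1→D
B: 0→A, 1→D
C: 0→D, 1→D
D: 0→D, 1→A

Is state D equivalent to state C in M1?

Reachable states from the start: {A,C,D}. Unreachable: {B} — drop them.
Initial partition by acceptance: {A,C} | {D}.
The partition is now stable with 2 blocks: {A,C} | {D}.
D and C end up in different blocks, so they are distinguishable. For instance, the string 'ε' is accepted from only C.

No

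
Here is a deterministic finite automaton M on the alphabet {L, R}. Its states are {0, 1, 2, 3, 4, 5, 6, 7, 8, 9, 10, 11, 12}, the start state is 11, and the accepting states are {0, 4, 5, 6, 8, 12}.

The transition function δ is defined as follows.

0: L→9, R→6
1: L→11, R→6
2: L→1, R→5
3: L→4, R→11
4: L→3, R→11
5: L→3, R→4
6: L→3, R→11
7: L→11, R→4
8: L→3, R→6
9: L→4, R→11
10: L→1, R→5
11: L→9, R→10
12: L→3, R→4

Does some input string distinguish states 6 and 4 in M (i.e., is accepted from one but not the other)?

No

First remove the unreachable states {0,2,7,8,12}; 8 states remain.
Initial partition by acceptance: {4,5,6} | {1,3,9,10,11}.
Split {4,5,6} by δ(·,R) → {4,6} and {5}.
On input L, block {1,3,9,10,11} splits into {1,10,11} and {3,9}.
On input L, block {1,10,11} splits into {1,10} and {11}.
On input L, block {1,10} splits into {1} and {10}.
No further refinement is possible. Final partition (6 blocks): {4,6} | {1} | {5} | {3,9} | {11} | {10}.
6 and 4 lie in the same block of the stable partition, so they are equivalent — no string distinguishes them.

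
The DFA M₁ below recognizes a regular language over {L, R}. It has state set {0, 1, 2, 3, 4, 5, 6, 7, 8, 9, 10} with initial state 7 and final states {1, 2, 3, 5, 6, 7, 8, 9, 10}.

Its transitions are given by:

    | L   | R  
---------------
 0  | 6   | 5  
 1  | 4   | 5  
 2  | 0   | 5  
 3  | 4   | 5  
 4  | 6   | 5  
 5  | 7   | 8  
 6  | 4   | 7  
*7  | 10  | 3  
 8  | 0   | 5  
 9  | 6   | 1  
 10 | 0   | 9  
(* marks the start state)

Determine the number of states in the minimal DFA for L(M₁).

States {2} cannot be reached from the start state, so discard them.
P0 = {1,3,5,6,7,8,9,10} | {0,4}.
On input L, block {1,3,5,6,7,8,9,10} splits into {1,3,6,8,10} and {5,7,9}.
Refine {5,7,9} on symbol L: members go to different blocks, giving {7,9} and {5}.
Refine {1,3,6,8,10} on symbol R: members go to different blocks, giving {1,3,8} and {6,10}.
The partition is now stable with 5 blocks: {1,3,8} | {0,4} | {7,9} | {5} | {6,10}.

5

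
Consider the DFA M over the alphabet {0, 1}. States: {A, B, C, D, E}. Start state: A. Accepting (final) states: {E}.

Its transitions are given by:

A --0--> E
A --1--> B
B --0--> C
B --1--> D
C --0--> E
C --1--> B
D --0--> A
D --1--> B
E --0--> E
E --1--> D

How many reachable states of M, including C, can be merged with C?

Initial partition by acceptance: {E} | {A,B,C,D}.
On input 0, block {A,B,C,D} splits into {A,C} and {B,D}.
The partition is now stable with 3 blocks: {E} | {A,C} | {B,D}.
State C belongs to the block {A,C}, which has 2 states.

2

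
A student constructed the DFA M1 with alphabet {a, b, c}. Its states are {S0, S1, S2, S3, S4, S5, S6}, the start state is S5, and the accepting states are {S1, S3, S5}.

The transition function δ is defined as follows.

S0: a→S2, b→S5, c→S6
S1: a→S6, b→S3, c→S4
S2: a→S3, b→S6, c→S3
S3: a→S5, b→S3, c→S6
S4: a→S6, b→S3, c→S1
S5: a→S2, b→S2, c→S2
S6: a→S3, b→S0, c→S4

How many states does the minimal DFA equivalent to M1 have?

Start with accepting vs non-accepting: {S1,S3,S5} | {S0,S2,S4,S6}.
Split {S1,S3,S5} by δ(·,a) → {S1,S5} and {S3}.
On input b, block {S1,S5} splits into {S1} and {S5}.
Refine {S0,S2,S4,S6} on symbol a: members go to different blocks, giving {S0,S4} and {S2,S6}.
On input b, block {S0,S4} splits into {S0} and {S4}.
Split {S2,S6} by δ(·,b) → {S2} and {S6}.
No further refinement is possible. Final partition (7 blocks): {S1} | {S0} | {S3} | {S5} | {S2} | {S4} | {S6}.

7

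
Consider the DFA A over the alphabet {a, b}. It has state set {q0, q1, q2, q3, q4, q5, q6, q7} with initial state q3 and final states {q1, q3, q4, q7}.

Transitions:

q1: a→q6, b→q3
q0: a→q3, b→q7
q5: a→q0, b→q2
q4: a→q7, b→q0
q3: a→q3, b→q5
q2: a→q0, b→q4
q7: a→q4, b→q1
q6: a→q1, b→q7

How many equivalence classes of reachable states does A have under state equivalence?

8

All states are reachable from the start state.
Initial partition by acceptance: {q1,q3,q4,q7} | {q0,q2,q5,q6}.
Split {q1,q3,q4,q7} by δ(·,a) → {q3,q4,q7} and {q1}.
Split {q3,q4,q7} by δ(·,b) → {q3,q4} and {q7}.
Split {q3,q4} by δ(·,a) → {q3} and {q4}.
Split {q0,q2,q5,q6} by δ(·,a) → {q2,q5} and {q0} and {q6}.
Refine {q2,q5} on symbol b: members go to different blocks, giving {q2} and {q5}.
The partition is now stable with 8 blocks: {q3} | {q2} | {q1} | {q7} | {q4} | {q0} | {q6} | {q5}.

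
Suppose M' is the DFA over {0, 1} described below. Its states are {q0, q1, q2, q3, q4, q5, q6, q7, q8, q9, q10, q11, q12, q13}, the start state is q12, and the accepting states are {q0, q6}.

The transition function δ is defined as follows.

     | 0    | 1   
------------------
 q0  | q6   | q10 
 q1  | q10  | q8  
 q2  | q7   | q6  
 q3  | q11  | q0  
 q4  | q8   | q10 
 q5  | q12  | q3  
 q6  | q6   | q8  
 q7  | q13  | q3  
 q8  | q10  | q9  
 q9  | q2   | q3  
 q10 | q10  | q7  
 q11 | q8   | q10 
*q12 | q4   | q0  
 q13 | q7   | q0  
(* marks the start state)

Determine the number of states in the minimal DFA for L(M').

Reachable states from the start: {q0,q2,q3,q4,q6,q7,q8,q9,q10,q11,q12,q13}. Unreachable: {q1,q5} — drop them.
Start with accepting vs non-accepting: {q0,q6} | {q2,q3,q4,q7,q8,q9,q10,q11,q12,q13}.
Refine {q2,q3,q4,q7,q8,q9,q10,q11,q12,q13} on symbol 1: members go to different blocks, giving {q4,q7,q8,q9,q10,q11} and {q2,q3,q12,q13}.
Refine {q4,q7,q8,q9,q10,q11} on symbol 0: members go to different blocks, giving {q4,q8,q10,q11} and {q7,q9}.
Split {q4,q8,q10,q11} by δ(·,1) → {q4,q11} and {q8,q10}.
Split {q2,q3,q12,q13} by δ(·,0) → {q2,q13} and {q3,q12}.
The partition is now stable with 6 blocks: {q0,q6} | {q4,q11} | {q2,q13} | {q7,q9} | {q8,q10} | {q3,q12}.

6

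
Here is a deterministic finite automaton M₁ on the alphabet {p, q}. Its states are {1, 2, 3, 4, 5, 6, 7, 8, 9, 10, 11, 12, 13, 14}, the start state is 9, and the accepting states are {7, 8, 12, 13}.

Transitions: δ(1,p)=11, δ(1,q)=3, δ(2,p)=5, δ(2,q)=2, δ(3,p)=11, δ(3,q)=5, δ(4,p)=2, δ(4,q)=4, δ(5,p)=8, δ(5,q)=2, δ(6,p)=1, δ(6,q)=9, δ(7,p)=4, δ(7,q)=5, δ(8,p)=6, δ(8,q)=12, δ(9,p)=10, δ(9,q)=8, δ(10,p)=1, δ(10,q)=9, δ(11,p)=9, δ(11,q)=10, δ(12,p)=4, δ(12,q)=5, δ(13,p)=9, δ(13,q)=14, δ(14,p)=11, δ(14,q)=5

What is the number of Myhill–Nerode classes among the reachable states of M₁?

10

Reachable states from the start: {1,2,3,4,5,6,8,9,10,11,12}. Unreachable: {7,13,14} — drop them.
Initial partition by acceptance: {8,12} | {1,2,3,4,5,6,9,10,11}.
On input q, block {8,12} splits into {8} and {12}.
Split {1,2,3,4,5,6,9,10,11} by δ(·,p) → {1,2,3,4,6,9,10,11} and {5}.
On input p, block {1,2,3,4,6,9,10,11} splits into {1,3,4,6,9,10,11} and {2}.
On input p, block {1,3,4,6,9,10,11} splits into {1,3,6,9,10,11} and {4}.
Refine {1,3,6,9,10,11} on symbol q: members go to different blocks, giving {1,6,10,11} and {3} and {9}.
Refine {1,6,10,11} on symbol p: members go to different blocks, giving {1,6,10} and {11}.
On input p, block {1,6,10} splits into {6,10} and {1}.
No further refinement is possible. Final partition (10 blocks): {8} | {6,10} | {12} | {5} | {2} | {4} | {3} | {9} | {11} | {1}.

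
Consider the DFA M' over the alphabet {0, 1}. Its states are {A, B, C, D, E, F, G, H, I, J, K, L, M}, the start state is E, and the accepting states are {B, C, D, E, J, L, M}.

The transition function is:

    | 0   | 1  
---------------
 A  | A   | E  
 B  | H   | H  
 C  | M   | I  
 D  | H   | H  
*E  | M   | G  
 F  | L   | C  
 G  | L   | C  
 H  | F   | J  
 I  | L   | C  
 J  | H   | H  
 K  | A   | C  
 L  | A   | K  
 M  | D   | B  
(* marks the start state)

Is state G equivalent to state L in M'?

Initial partition by acceptance: {B,C,D,E,J,L,M} | {A,F,G,H,I,K}.
Refine {B,C,D,E,J,L,M} on symbol 0: members go to different blocks, giving {B,D,J,L} and {C,E,M}.
Split {A,F,G,H,I,K} by δ(·,0) → {A,H,K} and {F,G,I}.
On input 0, block {A,H,K} splits into {A,K} and {H}.
Refine {B,D,J,L} on symbol 0: members go to different blocks, giving {B,D,J} and {L}.
Refine {C,E,M} on symbol 0: members go to different blocks, giving {C,E} and {M}.
Stable partition: {B,D,J} | {A,K} | {C,E} | {F,G,I} | {H} | {L} | {M} — 7 equivalence classes.
G and L end up in different blocks, so they are distinguishable. For instance, the string 'ε' is accepted from only L.

No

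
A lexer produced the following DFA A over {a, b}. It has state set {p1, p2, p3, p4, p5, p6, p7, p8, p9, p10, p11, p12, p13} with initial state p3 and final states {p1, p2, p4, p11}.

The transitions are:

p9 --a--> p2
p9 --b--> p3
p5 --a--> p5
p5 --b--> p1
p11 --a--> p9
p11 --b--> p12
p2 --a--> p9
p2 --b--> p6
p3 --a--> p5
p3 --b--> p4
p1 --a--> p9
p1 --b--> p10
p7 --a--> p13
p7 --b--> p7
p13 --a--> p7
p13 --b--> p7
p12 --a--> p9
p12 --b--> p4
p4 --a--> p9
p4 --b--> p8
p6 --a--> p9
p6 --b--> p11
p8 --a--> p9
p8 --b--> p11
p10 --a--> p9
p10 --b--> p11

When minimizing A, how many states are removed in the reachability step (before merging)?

2

BFS from p3 reaches {p1, p2, p3, p4, p5, p6, p8, p9, p10, p11, p12}; the 2 state(s) p7, p13 are never visited.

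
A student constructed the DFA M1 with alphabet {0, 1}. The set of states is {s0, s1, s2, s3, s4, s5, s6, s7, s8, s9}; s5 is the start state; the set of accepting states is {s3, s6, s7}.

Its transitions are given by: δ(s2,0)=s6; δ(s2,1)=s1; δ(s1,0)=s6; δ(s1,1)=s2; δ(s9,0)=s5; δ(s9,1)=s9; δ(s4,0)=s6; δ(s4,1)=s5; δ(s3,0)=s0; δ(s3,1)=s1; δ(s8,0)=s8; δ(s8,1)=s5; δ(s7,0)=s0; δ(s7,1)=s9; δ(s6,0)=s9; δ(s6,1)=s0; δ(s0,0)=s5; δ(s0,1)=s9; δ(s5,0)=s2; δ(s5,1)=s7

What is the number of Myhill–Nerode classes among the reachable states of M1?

States {s3,s4,s8} cannot be reached from the start state, so discard them.
Initial partition by acceptance: {s6,s7} | {s0,s1,s2,s5,s9}.
Split {s0,s1,s2,s5,s9} by δ(·,0) → {s0,s5,s9} and {s1,s2}.
Refine {s0,s5,s9} on symbol 0: members go to different blocks, giving {s0,s9} and {s5}.
Stable partition: {s6,s7} | {s0,s9} | {s1,s2} | {s5} — 4 equivalence classes.

4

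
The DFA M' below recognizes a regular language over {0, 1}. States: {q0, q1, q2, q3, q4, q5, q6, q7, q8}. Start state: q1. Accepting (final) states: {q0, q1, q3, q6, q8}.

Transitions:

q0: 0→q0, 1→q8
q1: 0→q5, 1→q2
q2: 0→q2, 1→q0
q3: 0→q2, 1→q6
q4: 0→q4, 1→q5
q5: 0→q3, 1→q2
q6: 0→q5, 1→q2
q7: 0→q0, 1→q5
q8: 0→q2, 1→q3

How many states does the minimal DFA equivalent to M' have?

States {q4,q7} cannot be reached from the start state, so discard them.
Start with accepting vs non-accepting: {q0,q1,q3,q6,q8} | {q2,q5}.
On input 0, block {q0,q1,q3,q6,q8} splits into {q1,q3,q6,q8} and {q0}.
Split {q1,q3,q6,q8} by δ(·,1) → {q1,q6} and {q3,q8}.
On input 0, block {q2,q5} splits into {q2} and {q5}.
On input 1, block {q3,q8} splits into {q3} and {q8}.
Stable partition: {q1,q6} | {q2} | {q0} | {q3} | {q5} | {q8} — 6 equivalence classes.

6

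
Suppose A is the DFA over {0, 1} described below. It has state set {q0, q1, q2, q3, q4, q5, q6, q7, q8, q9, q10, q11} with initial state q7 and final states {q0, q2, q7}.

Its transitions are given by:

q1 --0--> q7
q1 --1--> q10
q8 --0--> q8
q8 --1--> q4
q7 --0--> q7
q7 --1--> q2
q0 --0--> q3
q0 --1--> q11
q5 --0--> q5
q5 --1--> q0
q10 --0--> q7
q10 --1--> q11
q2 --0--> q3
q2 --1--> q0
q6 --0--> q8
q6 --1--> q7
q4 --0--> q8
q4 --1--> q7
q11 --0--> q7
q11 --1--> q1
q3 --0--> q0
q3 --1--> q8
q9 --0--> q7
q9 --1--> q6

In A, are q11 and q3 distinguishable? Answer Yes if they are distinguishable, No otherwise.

First remove the unreachable states {q5,q6,q9}; 9 states remain.
Initial partition by acceptance: {q0,q2,q7} | {q1,q3,q4,q8,q10,q11}.
On input 0, block {q0,q2,q7} splits into {q0,q2} and {q7}.
Split {q0,q2} by δ(·,1) → {q0} and {q2}.
Refine {q1,q3,q4,q8,q10,q11} on symbol 0: members go to different blocks, giving {q1,q10,q11} and {q4,q8} and {q3}.
Refine {q4,q8} on symbol 1: members go to different blocks, giving {q4} and {q8}.
Stable partition: {q0} | {q1,q10,q11} | {q7} | {q2} | {q4} | {q3} | {q8} — 7 equivalence classes.
q11 and q3 end up in different blocks, so they are distinguishable. For instance, the string '00' is accepted from only q11.

Yes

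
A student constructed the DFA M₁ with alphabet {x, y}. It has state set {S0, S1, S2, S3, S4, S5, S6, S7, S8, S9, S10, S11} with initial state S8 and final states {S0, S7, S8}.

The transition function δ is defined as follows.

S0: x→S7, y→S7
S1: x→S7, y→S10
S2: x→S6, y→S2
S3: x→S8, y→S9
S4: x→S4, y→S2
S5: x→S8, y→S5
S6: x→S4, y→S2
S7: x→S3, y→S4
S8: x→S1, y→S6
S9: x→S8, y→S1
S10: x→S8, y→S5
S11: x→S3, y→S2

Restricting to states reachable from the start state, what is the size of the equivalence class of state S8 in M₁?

Reachable states from the start: {S1,S2,S3,S4,S5,S6,S7,S8,S9,S10}. Unreachable: {S0,S11} — drop them.
Start with accepting vs non-accepting: {S7,S8} | {S1,S2,S3,S4,S5,S6,S9,S10}.
Split {S1,S2,S3,S4,S5,S6,S9,S10} by δ(·,x) → {S1,S3,S5,S9,S10} and {S2,S4,S6}.
The partition is now stable with 3 blocks: {S7,S8} | {S1,S3,S5,S9,S10} | {S2,S4,S6}.
The equivalence class containing S8 is {S7,S8}, of size 2.

2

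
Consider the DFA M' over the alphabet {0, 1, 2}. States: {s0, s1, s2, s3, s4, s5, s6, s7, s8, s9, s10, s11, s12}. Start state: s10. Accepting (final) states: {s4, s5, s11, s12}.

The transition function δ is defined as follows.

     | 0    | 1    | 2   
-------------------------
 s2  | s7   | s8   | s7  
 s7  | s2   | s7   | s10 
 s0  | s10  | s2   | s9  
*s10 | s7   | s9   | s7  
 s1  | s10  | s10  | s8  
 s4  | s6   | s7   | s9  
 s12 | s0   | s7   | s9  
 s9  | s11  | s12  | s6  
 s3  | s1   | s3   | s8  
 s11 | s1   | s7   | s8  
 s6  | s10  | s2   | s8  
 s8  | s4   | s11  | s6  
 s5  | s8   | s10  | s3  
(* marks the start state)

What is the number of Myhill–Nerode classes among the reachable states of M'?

Reachable states from the start: {s0,s1,s2,s4,s6,s7,s8,s9,s10,s11,s12}. Unreachable: {s3,s5} — drop them.
Start with accepting vs non-accepting: {s4,s11,s12} | {s0,s1,s2,s6,s7,s8,s9,s10}.
On input 0, block {s0,s1,s2,s6,s7,s8,s9,s10} splits into {s0,s1,s2,s6,s7,s10} and {s8,s9}.
Refine {s0,s1,s2,s6,s7,s10} on symbol 1: members go to different blocks, giving {s0,s1,s6,s7} and {s2,s10}.
Refine {s0,s1,s6,s7} on symbol 1: members go to different blocks, giving {s0,s1,s6} and {s7}.
The partition is now stable with 5 blocks: {s4,s11,s12} | {s0,s1,s6} | {s8,s9} | {s2,s10} | {s7}.

5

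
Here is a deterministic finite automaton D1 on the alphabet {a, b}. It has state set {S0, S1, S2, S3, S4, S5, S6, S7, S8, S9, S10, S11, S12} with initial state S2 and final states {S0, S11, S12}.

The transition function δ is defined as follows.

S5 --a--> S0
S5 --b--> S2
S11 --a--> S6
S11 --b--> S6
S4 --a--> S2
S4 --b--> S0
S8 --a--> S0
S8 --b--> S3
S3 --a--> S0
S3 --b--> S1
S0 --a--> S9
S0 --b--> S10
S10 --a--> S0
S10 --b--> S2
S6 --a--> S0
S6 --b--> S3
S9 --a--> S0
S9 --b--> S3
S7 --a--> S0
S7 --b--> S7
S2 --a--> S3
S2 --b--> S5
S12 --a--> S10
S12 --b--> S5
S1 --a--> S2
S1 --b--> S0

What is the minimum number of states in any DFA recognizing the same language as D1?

6

Reachable states from the start: {S0,S1,S2,S3,S5,S9,S10}. Unreachable: {S4,S6,S7,S8,S11,S12} — drop them.
P0 = {S0} | {S1,S2,S3,S5,S9,S10}.
On input a, block {S1,S2,S3,S5,S9,S10} splits into {S3,S5,S9,S10} and {S1,S2}.
Split {S3,S5,S9,S10} by δ(·,b) → {S3,S5,S10} and {S9}.
On input a, block {S1,S2} splits into {S1} and {S2}.
On input b, block {S3,S5,S10} splits into {S5,S10} and {S3}.
Stable partition: {S0} | {S5,S10} | {S1} | {S9} | {S2} | {S3} — 6 equivalence classes.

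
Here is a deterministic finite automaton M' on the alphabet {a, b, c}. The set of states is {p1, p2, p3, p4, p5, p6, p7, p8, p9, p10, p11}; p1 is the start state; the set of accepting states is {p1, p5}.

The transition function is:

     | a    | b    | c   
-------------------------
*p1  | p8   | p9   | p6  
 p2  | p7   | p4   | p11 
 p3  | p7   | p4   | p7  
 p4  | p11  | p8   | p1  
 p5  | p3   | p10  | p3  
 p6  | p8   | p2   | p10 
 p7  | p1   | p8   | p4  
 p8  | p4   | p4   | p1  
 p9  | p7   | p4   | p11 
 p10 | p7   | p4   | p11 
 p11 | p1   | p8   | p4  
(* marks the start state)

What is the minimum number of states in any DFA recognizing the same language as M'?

Reachable states from the start: {p1,p2,p4,p6,p7,p8,p9,p10,p11}. Unreachable: {p3,p5} — drop them.
Initial partition by acceptance: {p1} | {p2,p4,p6,p7,p8,p9,p10,p11}.
Split {p2,p4,p6,p7,p8,p9,p10,p11} by δ(·,a) → {p2,p4,p6,p8,p9,p10} and {p7,p11}.
Split {p2,p4,p6,p8,p9,p10} by δ(·,a) → {p2,p4,p9,p10} and {p6,p8}.
On input b, block {p2,p4,p9,p10} splits into {p2,p9,p10} and {p4}.
Split {p6,p8} by δ(·,a) → {p6} and {p8}.
Stable partition: {p1} | {p2,p9,p10} | {p7,p11} | {p6} | {p4} | {p8} — 6 equivalence classes.

6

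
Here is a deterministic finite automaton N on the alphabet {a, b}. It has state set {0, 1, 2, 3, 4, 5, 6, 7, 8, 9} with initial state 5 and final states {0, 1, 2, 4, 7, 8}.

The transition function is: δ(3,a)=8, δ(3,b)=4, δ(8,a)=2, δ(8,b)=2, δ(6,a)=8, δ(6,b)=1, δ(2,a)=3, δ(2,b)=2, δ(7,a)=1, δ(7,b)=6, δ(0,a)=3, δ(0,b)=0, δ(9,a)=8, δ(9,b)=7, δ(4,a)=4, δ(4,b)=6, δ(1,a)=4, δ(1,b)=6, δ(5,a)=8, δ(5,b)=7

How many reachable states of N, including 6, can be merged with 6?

3

States {0,9} cannot be reached from the start state, so discard them.
P0 = {1,2,4,7,8} | {3,5,6}.
On input a, block {1,2,4,7,8} splits into {1,4,7,8} and {2}.
Split {1,4,7,8} by δ(·,a) → {1,4,7} and {8}.
Stable partition: {1,4,7} | {3,5,6} | {2} | {8} — 4 equivalence classes.
State 6 belongs to the block {3,5,6}, which has 3 states.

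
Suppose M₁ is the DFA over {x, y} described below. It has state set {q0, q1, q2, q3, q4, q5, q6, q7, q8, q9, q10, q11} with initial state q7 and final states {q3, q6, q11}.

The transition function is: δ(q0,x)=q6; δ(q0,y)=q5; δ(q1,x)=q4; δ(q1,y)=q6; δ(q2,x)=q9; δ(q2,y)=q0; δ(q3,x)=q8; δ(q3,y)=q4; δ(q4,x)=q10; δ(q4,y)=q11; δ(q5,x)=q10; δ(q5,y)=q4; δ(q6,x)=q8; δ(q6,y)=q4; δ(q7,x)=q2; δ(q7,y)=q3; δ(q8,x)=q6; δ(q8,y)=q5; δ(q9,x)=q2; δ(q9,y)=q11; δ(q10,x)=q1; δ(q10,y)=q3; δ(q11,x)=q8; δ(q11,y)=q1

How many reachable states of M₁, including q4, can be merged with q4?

P0 = {q3,q6,q11} | {q0,q1,q2,q4,q5,q7,q8,q9,q10}.
On input x, block {q0,q1,q2,q4,q5,q7,q8,q9,q10} splits into {q1,q2,q4,q5,q7,q9,q10} and {q0,q8}.
Split {q1,q2,q4,q5,q7,q9,q10} by δ(·,y) → {q1,q4,q7,q9,q10} and {q2} and {q5}.
On input x, block {q1,q4,q7,q9,q10} splits into {q1,q4,q10} and {q7,q9}.
No further refinement is possible. Final partition (6 blocks): {q3,q6,q11} | {q1,q4,q10} | {q0,q8} | {q2} | {q5} | {q7,q9}.
The equivalence class containing q4 is {q1,q4,q10}, of size 3.

3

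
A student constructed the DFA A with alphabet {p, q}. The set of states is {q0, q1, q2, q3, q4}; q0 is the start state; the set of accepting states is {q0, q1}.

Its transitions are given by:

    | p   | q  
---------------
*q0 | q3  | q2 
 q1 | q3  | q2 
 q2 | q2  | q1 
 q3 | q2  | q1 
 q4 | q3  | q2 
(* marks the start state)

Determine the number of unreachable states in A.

BFS from q0 reaches {q0, q1, q2, q3}; the 1 state(s) q4 are never visited.

1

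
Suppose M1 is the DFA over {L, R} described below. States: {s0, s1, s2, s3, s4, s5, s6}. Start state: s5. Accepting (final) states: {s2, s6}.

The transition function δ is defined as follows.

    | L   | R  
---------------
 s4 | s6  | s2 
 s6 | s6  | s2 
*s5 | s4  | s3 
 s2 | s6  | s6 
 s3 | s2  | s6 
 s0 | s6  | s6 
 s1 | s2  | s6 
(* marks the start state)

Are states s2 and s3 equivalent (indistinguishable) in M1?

No

States {s0,s1} cannot be reached from the start state, so discard them.
Initial partition by acceptance: {s2,s6} | {s3,s4,s5}.
On input L, block {s3,s4,s5} splits into {s3,s4} and {s5}.
Stable partition: {s2,s6} | {s3,s4} | {s5} — 3 equivalence classes.
s2 and s3 end up in different blocks, so they are distinguishable. For instance, the string 'ε' is accepted from only s2.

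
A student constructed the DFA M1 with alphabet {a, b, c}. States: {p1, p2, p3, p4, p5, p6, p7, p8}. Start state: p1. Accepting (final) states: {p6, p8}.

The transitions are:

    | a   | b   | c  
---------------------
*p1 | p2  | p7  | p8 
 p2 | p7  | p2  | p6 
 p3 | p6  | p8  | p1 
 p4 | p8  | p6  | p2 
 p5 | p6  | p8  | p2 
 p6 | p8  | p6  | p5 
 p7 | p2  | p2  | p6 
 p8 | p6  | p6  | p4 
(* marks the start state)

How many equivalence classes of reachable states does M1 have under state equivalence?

3

States {p3} cannot be reached from the start state, so discard them.
P0 = {p6,p8} | {p1,p2,p4,p5,p7}.
On input a, block {p1,p2,p4,p5,p7} splits into {p1,p2,p7} and {p4,p5}.
The partition is now stable with 3 blocks: {p6,p8} | {p1,p2,p7} | {p4,p5}.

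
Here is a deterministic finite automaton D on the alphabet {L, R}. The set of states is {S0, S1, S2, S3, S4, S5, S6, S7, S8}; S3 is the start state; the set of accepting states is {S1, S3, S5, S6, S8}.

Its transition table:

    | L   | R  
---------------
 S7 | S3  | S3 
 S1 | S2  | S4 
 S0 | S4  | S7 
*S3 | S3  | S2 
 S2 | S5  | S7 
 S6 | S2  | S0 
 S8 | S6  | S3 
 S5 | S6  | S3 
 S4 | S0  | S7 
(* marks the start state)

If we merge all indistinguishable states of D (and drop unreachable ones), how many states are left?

First remove the unreachable states {S1,S8}; 7 states remain.
Initial partition by acceptance: {S3,S5,S6} | {S0,S2,S4,S7}.
Split {S3,S5,S6} by δ(·,L) → {S3,S5} and {S6}.
Refine {S3,S5} on symbol L: members go to different blocks, giving {S3} and {S5}.
Split {S0,S2,S4,S7} by δ(·,L) → {S0,S4} and {S2} and {S7}.
No further refinement is possible. Final partition (6 blocks): {S3} | {S0,S4} | {S6} | {S5} | {S2} | {S7}.

6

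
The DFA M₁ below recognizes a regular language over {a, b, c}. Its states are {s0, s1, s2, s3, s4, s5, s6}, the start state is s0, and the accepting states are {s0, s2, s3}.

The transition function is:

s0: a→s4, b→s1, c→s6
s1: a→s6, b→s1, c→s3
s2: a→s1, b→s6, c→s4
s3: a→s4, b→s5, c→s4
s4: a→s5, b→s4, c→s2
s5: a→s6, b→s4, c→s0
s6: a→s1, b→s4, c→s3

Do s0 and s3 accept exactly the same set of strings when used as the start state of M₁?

Yes

Every state is reachable, so we keep all 7.
Start with accepting vs non-accepting: {s0,s2,s3} | {s1,s4,s5,s6}.
No further refinement is possible. Final partition (2 blocks): {s0,s2,s3} | {s1,s4,s5,s6}.
s0 and s3 lie in the same block of the stable partition, so they are equivalent — no string distinguishes them.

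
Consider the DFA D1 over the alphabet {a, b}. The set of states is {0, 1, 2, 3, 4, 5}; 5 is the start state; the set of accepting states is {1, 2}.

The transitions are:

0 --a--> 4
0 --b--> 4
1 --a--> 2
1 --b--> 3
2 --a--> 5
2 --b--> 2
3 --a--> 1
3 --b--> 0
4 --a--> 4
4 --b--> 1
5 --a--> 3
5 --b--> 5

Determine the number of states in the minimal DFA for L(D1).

All states are reachable from the start state.
Start with accepting vs non-accepting: {1,2} | {0,3,4,5}.
Split {1,2} by δ(·,a) → {1} and {2}.
Split {0,3,4,5} by δ(·,a) → {0,4,5} and {3}.
Split {0,4,5} by δ(·,a) → {0,4} and {5}.
Split {0,4} by δ(·,b) → {0} and {4}.
Stable partition: {1} | {0} | {2} | {3} | {5} | {4} — 6 equivalence classes.

6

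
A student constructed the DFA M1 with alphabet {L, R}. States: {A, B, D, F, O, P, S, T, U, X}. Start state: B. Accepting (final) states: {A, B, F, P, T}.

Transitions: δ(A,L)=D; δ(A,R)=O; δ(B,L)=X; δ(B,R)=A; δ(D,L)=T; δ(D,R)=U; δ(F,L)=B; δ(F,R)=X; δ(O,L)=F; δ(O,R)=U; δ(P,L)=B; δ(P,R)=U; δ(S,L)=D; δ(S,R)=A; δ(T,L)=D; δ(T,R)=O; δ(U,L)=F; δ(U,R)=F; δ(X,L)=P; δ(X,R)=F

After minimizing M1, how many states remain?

First remove the unreachable states {S}; 9 states remain.
Start with accepting vs non-accepting: {A,B,F,P,T} | {D,O,U,X}.
Split {A,B,F,P,T} by δ(·,L) → {A,B,T} and {F,P}.
Split {A,B,T} by δ(·,R) → {A,T} and {B}.
Split {D,O,U,X} by δ(·,L) → {O,U,X} and {D}.
Split {O,U,X} by δ(·,R) → {U,X} and {O}.
No further refinement is possible. Final partition (6 blocks): {A,T} | {U,X} | {F,P} | {B} | {D} | {O}.

6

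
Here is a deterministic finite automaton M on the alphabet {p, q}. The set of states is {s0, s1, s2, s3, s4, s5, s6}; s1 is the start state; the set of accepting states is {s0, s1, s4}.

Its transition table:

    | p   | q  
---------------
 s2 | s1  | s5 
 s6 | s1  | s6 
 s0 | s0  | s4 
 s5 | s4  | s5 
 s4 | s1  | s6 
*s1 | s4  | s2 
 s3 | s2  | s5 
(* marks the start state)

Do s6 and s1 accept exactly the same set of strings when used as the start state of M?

No

Reachable states from the start: {s1,s2,s4,s5,s6}. Unreachable: {s0,s3} — drop them.
P0 = {s1,s4} | {s2,s5,s6}.
The partition is now stable with 2 blocks: {s1,s4} | {s2,s5,s6}.
s6 and s1 end up in different blocks, so they are distinguishable. For instance, the string 'ε' is accepted from only s1.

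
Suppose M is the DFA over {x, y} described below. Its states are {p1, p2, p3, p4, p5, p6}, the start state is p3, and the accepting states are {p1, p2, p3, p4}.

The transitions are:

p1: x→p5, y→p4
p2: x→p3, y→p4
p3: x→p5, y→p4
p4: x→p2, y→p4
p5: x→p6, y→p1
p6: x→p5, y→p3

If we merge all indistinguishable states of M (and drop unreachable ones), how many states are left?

All states are reachable from the start state.
Initial partition by acceptance: {p1,p2,p3,p4} | {p5,p6}.
On input x, block {p1,p2,p3,p4} splits into {p1,p3} and {p2,p4}.
Refine {p2,p4} on symbol x: members go to different blocks, giving {p2} and {p4}.
No further refinement is possible. Final partition (4 blocks): {p1,p3} | {p5,p6} | {p2} | {p4}.

4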